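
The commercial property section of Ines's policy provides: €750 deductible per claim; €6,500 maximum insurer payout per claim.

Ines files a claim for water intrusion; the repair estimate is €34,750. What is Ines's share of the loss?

€28,250

After the deductible, €34,750 − €750 = €34,000 remains.
The €6,500 per-incident cap binds; insurer pays €6,500.
The business bears the rest of the original loss: €34,750 − €6,500 = €28,250.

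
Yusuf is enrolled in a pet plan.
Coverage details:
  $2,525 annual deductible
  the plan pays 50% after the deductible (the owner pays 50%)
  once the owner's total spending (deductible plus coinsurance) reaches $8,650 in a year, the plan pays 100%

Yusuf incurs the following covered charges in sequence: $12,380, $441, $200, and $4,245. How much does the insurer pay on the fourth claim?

Claim 1 — $12,380: deductible takes $2,525, $9,855 remains; owner's 50% is $4,927.50. Owner pays $7,452.50; OOP now $7,452.50. Insurer: $12,380 − $7,452.50 = $4,927.50.
Claim 2 — $441: 50% coinsurance on $441 = $220.50. Owner owes $220.50 (running OOP $7,673). Plan pays $441 − $220.50 = $220.50.
Claim 3 — $200: deductible met; 50% of $200 = $100. Cost to owner: $100. OOP to date $7,773. Insurer: $200 − $100 = $100.
Claim 4 — $4,245: deductible met; 50% of $4,245 = $2,122.50. OOP would hit $9,895.50 > $8,650, so the cap limits the owner to $8,650 − $7,773 = $877. Plan pays $4,245 − $877 = $3,368.

$3,368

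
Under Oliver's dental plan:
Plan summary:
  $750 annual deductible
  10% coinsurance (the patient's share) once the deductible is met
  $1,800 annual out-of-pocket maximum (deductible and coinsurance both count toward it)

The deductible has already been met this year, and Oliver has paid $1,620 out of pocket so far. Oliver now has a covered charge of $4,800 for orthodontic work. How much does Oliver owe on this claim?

$180

With the deductible met, the entire $4,800 is subject to coinsurance.
Coinsurance: $4,800 × 10% = $480.
Adding $480 to the $1,620 already spent would give $2,100, which exceeds the $1,800 cap; the patient pays just $1,800 − $1,620 = $180.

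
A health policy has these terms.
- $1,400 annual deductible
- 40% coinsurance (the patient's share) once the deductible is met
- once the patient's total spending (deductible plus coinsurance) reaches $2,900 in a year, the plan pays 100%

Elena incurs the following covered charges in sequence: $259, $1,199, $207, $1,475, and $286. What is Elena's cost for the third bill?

#1 ($259): all of it applies to the deductible. Patient pays $259; OOP now $259.
#2 ($1,199): deductible takes $1,141, $58 remains; 40% of $58 = $23.20. Patient owes $1,164.20 (running OOP $1,423.20).
#3 ($207): deductible already satisfied, so patient's share is 40% × $207 = $82.80. Patient pays $82.80; OOP now $1,506.

$82.80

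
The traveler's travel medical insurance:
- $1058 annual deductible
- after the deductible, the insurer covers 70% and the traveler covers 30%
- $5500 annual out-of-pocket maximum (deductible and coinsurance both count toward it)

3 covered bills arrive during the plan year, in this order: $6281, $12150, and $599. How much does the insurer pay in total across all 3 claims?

$13530

Bill 1, $6281: $1058 finishes the deductible; $5223 goes to coinsurance; coinsurance $5223 × 30% = $1566.90. Traveler owes $2624.90 (running OOP $2624.90). Plan pays $6281 − $2624.90 = $3656.10.
Bill 2, $12150: deductible already satisfied, so traveler's share is 30% × $12150 = $3645. Adding that to $2624.90 gives $6269.90, past the $5500 cap; traveler pays only $5500 − $2624.90 = $2875.10. Plan pays $12150 − $2875.10 = $9274.90.
Bill 3, $599: deductible met; 30% of $599 = $179.70. OOP would hit $5679.70 > $5500, so the cap limits the traveler to $5500 − $5500 = $0. Insurer: $599 − $0 = $599.
Insurer total = bills − traveler's total = $19030 − $5500 = $13530.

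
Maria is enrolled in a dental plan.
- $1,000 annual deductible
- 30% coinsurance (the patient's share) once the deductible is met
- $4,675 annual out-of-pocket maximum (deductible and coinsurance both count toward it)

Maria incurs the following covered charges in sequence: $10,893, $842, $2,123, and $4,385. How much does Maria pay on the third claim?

#1 ($10,893): deductible takes $1,000, $9,893 remains; patient's 30% is $2,967.90. Patient owes $3,967.90 (running OOP $3,967.90).
#2 ($842): 30% coinsurance on $842 = $252.60. Patient pays $252.60; OOP now $4,220.50.
#3 ($2,123): 30% coinsurance on $2,123 = $636.90. OOP would hit $4,857.40 > $4,675, so the cap limits the patient to $4,675 − $4,220.50 = $454.50.

$454.50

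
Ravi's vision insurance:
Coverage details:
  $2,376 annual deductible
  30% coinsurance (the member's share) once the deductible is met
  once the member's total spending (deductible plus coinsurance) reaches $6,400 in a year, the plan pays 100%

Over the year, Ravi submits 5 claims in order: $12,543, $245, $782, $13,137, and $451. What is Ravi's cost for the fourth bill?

$665.80

#1 ($12,543): $2,376 to deductible, leaving $10,167; 30% of $10,167 = $3,050.10. Member pays $5,426.10; OOP now $5,426.10.
#2 ($245): deductible already satisfied, so member's share is 30% × $245 = $73.50. Cost to member: $73.50. OOP to date $5,499.60.
#3 ($782): 30% coinsurance on $782 = $234.60. Member pays $234.60; OOP now $5,734.20.
#4 ($13,137): 30% coinsurance on $13,137 = $3,941.10. Adding that to $5,734.20 gives $9,675.30, past the $6,400 cap; member pays only $6,400 − $5,734.20 = $665.80.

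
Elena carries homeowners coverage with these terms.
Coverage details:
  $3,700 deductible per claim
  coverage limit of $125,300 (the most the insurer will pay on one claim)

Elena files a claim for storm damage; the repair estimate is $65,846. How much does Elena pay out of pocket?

$3,700

Subtract the deductible: $65,846 − $3,700 = $62,146.
$62,146 is within the $125,300 limit, so the insurer pays $62,146.
Homeowner's share is the uncovered remainder: $65,846 − $62,146 = $3,700.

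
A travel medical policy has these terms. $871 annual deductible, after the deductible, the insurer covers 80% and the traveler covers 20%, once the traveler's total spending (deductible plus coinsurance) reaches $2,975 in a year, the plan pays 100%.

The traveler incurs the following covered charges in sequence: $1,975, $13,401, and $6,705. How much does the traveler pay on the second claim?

Claim 1 ($1,975): $871 to deductible, leaving $1,104; coinsurance $1,104 × 20% = $220.80. Traveler owes $1,091.80 (running OOP $1,091.80).
Claim 2 ($13,401): 20% coinsurance on $13,401 = $2,680.20. That would push OOP to $3,772, over the $2,975 cap, so traveler pays $2,975 − $1,091.80 = $1,883.20.

$1,883.20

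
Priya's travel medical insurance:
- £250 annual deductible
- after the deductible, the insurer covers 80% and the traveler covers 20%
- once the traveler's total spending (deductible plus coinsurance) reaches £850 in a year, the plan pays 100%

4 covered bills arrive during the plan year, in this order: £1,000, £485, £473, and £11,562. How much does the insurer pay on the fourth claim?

#1 (£1,000): £250 to deductible, leaving £750; coinsurance £750 × 20% = £150. Traveler owes £400 (running OOP £400). Insurer: £1,000 − £400 = £600.
#2 (£485): deductible already satisfied, so traveler's share is 20% × £485 = £97. Traveler owes £97 (running OOP £497). Plan pays £485 − £97 = £388.
#3 (£473): deductible already satisfied, so traveler's share is 20% × £473 = £94.60. Traveler pays £94.60; OOP now £591.60. Insurer: £473 − £94.60 = £378.40.
#4 (£11,562): deductible already satisfied, so traveler's share is 20% × £11,562 = £2,312.40. OOP would hit £2,904 > £850, so the cap limits the traveler to £850 − £591.60 = £258.40. Plan pays £11,562 − £258.40 = £11,303.60.

£11,303.60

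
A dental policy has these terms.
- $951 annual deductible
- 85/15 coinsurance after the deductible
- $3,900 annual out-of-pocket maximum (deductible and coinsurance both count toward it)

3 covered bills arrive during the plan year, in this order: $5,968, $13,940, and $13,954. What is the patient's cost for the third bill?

$105.45

#1 ($5,968): deductible takes $951, $5,017 remains; coinsurance $5,017 × 15% = $752.55. Cost to patient: $1,703.55. OOP to date $1,703.55.
#2 ($13,940): 15% coinsurance on $13,940 = $2,091. Patient owes $2,091 (running OOP $3,794.55).
#3 ($13,954): 15% coinsurance on $13,954 = $2,093.10. Adding that to $3,794.55 gives $5,887.65, past the $3,900 cap; patient pays only $3,900 − $3,794.55 = $105.45.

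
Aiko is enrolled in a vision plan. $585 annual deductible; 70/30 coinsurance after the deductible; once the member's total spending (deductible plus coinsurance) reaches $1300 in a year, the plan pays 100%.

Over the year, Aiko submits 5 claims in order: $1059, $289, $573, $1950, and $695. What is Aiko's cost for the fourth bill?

$314.20

Claim 1 — $1059: $585 finishes the deductible; $474 goes to coinsurance; 30% of $474 = $142.20. Member owes $727.20 (running OOP $727.20).
Claim 2 — $289: deductible met; 30% of $289 = $86.70. Member owes $86.70 (running OOP $813.90).
Claim 3 — $573: 30% coinsurance on $573 = $171.90. Cost to member: $171.90. OOP to date $985.80.
Claim 4 — $1950: deductible met; 30% of $1950 = $585. That would push OOP to $1570.80, over the $1300 cap, so member pays $1300 − $985.80 = $314.20.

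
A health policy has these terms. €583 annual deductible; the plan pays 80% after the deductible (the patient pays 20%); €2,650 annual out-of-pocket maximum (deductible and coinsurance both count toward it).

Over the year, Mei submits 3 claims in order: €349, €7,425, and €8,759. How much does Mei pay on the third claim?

€628.80

Claim 1 — €349: fully absorbed by the deductible. Patient pays €349; OOP now €349.
Claim 2 — €7,425: €234 to deductible, leaving €7,191; patient's 20% is €1,438.20. Patient owes €1,672.20 (running OOP €2,021.20).
Claim 3 — €8,759: 20% coinsurance on €8,759 = €1,751.80. That would push OOP to €3,773, over the €2,650 cap, so patient pays €2,650 − €2,021.20 = €628.80.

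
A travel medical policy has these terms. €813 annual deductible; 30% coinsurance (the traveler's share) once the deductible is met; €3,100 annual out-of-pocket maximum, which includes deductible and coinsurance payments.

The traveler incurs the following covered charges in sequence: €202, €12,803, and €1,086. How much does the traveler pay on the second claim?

#1 (€202): fully absorbed by the deductible. Traveler pays €202; OOP now €202.
#2 (€12,803): deductible takes €611, €12,192 remains; coinsurance €12,192 × 30% = €3,657.60. Together that's €611 + €3,657.60 = €4,268.60. That would push OOP to €4,470.60, over the €3,100 cap, so traveler pays €3,100 − €202 = €2,898.

€2,898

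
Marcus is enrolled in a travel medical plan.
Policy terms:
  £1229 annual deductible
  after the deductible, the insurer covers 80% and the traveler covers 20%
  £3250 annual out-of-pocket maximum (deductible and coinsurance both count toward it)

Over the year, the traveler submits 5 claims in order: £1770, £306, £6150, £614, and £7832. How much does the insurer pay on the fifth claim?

£7333.20

#1 (£1770): £1229 finishes the deductible; £541 goes to coinsurance; coinsurance £541 × 20% = £108.20. Traveler owes £1337.20 (running OOP £1337.20). Plan pays £1770 − £1337.20 = £432.80.
#2 (£306): deductible met; 20% of £306 = £61.20. Traveler owes £61.20 (running OOP £1398.40). Plan pays £306 − £61.20 = £244.80.
#3 (£6150): deductible already satisfied, so traveler's share is 20% × £6150 = £1230. Traveler pays £1230; OOP now £2628.40. Plan pays £6150 − £1230 = £4920.
#4 (£614): deductible met; 20% of £614 = £122.80. Traveler pays £122.80; OOP now £2751.20. Insurer: £614 − £122.80 = £491.20.
#5 (£7832): deductible already satisfied, so traveler's share is 20% × £7832 = £1566.40. Adding that to £2751.20 gives £4317.60, past the £3250 cap; traveler pays only £3250 − £2751.20 = £498.80. Insurer: £7832 − £498.80 = £7333.20.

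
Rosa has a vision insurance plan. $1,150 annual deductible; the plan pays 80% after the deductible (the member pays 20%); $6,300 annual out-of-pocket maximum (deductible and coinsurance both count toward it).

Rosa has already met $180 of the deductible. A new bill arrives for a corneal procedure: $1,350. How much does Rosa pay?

$1,046

$180 of the $1,150 deductible is already met, leaving $970.
That leaves $1,350 − $970 = $380 for coinsurance.
Member's 20% share of $380 is $76.
That puts the member's cost at $970 + $76 = $1,046 before any cap.
Year-to-date out-of-pocket becomes $180 + $1,046 = $1,226, still under the $6,300 maximum, so no cap applies.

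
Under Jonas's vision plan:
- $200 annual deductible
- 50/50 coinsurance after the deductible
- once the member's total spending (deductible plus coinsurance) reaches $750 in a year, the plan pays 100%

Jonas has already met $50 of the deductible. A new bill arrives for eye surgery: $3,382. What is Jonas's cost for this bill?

Deductible still to meet: $200 − $50 = $150.
After the $150 deductible portion, $3,382 − $150 = $3,232 is subject to coinsurance.
50% of $3,232 = $1,616 falls to the member.
Member responsibility before any cap: $150 + $1,616 = $1,766.
That would bring total out-of-pocket to $1,816, past the $750 cap. The member is capped at $750 − $50 = $700 on this claim.

$700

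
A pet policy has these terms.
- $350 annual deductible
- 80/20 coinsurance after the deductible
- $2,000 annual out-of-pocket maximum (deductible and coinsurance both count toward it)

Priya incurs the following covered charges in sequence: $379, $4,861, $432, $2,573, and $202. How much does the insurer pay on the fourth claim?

$2,058.40

#1 ($379): $350 finishes the deductible; $29 goes to coinsurance; coinsurance $29 × 20% = $5.80. Owner owes $355.80 (running OOP $355.80). Insurer: $379 − $355.80 = $23.20.
#2 ($4,861): deductible met; 20% of $4,861 = $972.20. Owner pays $972.20; OOP now $1,328. Insurer: $4,861 − $972.20 = $3,888.80.
#3 ($432): deductible met; 20% of $432 = $86.40. Cost to owner: $86.40. OOP to date $1,414.40. Insurer: $432 − $86.40 = $345.60.
#4 ($2,573): deductible met; 20% of $2,573 = $514.60. Cost to owner: $514.60. OOP to date $1,929. Insurer: $2,573 − $514.60 = $2,058.40.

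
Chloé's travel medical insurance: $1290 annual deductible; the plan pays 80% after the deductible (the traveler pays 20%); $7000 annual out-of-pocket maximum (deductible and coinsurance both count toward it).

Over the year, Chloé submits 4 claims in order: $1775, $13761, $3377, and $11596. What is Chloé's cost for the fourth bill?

$2185.40

Claim 1 ($1775): deductible takes $1290, $485 remains; traveler's 20% is $97. Traveler owes $1387 (running OOP $1387).
Claim 2 ($13761): deductible met; 20% of $13761 = $2752.20. Traveler pays $2752.20; OOP now $4139.20.
Claim 3 ($3377): deductible met; 20% of $3377 = $675.40. Cost to traveler: $675.40. OOP to date $4814.60.
Claim 4 ($11596): deductible met; 20% of $11596 = $2319.20. OOP would hit $7133.80 > $7000, so the cap limits the traveler to $7000 − $4814.60 = $2185.40.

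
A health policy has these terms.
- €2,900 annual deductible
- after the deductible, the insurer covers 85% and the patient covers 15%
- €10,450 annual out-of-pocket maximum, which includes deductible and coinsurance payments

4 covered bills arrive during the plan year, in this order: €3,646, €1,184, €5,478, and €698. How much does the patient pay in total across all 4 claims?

€4,115.90

Bill 1, €3,646: deductible takes €2,900, €746 remains; coinsurance €746 × 15% = €111.90. Cost to patient: €3,011.90. OOP to date €3,011.90.
Bill 2, €1,184: deductible already satisfied, so patient's share is 15% × €1,184 = €177.60. Cost to patient: €177.60. OOP to date €3,189.50.
Bill 3, €5,478: 15% coinsurance on €5,478 = €821.70. Cost to patient: €821.70. OOP to date €4,011.20.
Bill 4, €698: deductible already satisfied, so patient's share is 15% × €698 = €104.70. Patient owes €104.70 (running OOP €4,115.90).
Total paid by the patient: €3,011.90 + €177.60 + €821.70 + €104.70 = €4,115.90.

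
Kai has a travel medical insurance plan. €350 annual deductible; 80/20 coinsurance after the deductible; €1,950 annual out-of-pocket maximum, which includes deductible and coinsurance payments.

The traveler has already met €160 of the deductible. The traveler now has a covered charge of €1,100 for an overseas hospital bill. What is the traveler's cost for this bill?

€372

Remaining deductible: €350 − €160 = €190.
The remaining €910 (= €1,100 − €190) moves to coinsurance.
Traveler's 20% share of €910 is €182.
That puts the traveler's cost at €190 + €182 = €372 before any cap.
Cumulative spending €160 + €372 = €532 stays under the €1,950 maximum.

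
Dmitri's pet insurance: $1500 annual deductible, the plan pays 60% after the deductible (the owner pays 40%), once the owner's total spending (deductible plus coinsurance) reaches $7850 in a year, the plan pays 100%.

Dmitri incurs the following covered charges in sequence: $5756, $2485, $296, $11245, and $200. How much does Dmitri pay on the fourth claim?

$3535.20

#1 ($5756): $1500 finishes the deductible; $4256 goes to coinsurance; 40% of $4256 = $1702.40. Owner pays $3202.40; OOP now $3202.40.
#2 ($2485): deductible already satisfied, so owner's share is 40% × $2485 = $994. Owner owes $994 (running OOP $4196.40).
#3 ($296): deductible already satisfied, so owner's share is 40% × $296 = $118.40. Owner owes $118.40 (running OOP $4314.80).
#4 ($11245): deductible already satisfied, so owner's share is 40% × $11245 = $4498. OOP would hit $8812.80 > $7850, so the cap limits the owner to $7850 − $4314.80 = $3535.20.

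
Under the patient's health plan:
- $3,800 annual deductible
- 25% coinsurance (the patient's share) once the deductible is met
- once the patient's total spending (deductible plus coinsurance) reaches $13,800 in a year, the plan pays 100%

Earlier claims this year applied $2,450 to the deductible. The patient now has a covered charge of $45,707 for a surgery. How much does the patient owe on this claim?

$11,350

Remaining deductible: $3,800 − $2,450 = $1,350.
The remaining $44,357 (= $45,707 − $1,350) moves to coinsurance.
Coinsurance: $44,357 × 25% = $11,089.25.
So the patient owes $1,350 + $11,089.25 = $12,439.25 before any cap.
Year-to-date out-of-pocket would reach $2,450 + $12,439.25 = $14,889.25, above the $13,800 maximum, so the patient pays only $13,800 − $2,450 = $11,350.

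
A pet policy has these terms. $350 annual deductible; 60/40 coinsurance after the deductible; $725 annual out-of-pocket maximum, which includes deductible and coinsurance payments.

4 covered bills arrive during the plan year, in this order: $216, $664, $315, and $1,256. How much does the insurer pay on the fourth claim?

Claim 1 ($216): fully absorbed by the deductible. Cost to owner: $216. OOP to date $216. Insurer: $216 − $216 = $0.
Claim 2 ($664): deductible takes $134, $530 remains; 40% of $530 = $212. Cost to owner: $346. OOP to date $562. Plan pays $664 − $346 = $318.
Claim 3 ($315): deductible met; 40% of $315 = $126. Owner owes $126 (running OOP $688). Plan pays $315 − $126 = $189.
Claim 4 ($1,256): deductible already satisfied, so owner's share is 40% × $1,256 = $502.40. Adding that to $688 gives $1,190.40, past the $725 cap; owner pays only $725 − $688 = $37. Insurer: $1,256 − $37 = $1,219.

$1,219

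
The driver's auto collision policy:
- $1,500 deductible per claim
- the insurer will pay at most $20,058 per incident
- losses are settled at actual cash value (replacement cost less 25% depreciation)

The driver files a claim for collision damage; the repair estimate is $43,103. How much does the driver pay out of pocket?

$23,045

At 25% depreciation, ACV = $43,103 − $10,775.75 = $32,327.25.
Less the $1,500 deductible: $32,327.25 − $1,500 = $30,827.25.
Since $30,827.25 > $20,058, the payout is capped at $20,058.
The driver bears the rest of the original loss: $43,103 − $20,058 = $23,045.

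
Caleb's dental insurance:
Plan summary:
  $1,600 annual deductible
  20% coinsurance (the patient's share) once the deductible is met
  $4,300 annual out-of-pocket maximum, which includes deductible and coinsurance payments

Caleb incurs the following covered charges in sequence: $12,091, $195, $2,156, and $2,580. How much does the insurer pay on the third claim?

#1 ($12,091): $1,600 to deductible, leaving $10,491; patient's 20% is $2,098.20. Cost to patient: $3,698.20. OOP to date $3,698.20. Insurer: $12,091 − $3,698.20 = $8,392.80.
#2 ($195): deductible met; 20% of $195 = $39. Patient pays $39; OOP now $3,737.20. Plan pays $195 − $39 = $156.
#3 ($2,156): deductible already satisfied, so patient's share is 20% × $2,156 = $431.20. Patient pays $431.20; OOP now $4,168.40. Insurer: $2,156 − $431.20 = $1,724.80.

$1,724.80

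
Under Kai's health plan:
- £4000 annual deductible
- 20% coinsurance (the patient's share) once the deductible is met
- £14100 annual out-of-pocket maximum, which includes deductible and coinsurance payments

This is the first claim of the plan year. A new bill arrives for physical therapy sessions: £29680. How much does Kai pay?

Deductible not yet touched, so the first £4000 of the bill goes to the deductible.
The remaining £25680 (= £29680 − £4000) moves to coinsurance.
20% of £25680 = £5136 falls to the patient.
So the patient owes £4000 + £5136 = £9136 before any cap.
Cumulative spending £0 + £9136 = £9136 stays under the £14100 maximum.

£9136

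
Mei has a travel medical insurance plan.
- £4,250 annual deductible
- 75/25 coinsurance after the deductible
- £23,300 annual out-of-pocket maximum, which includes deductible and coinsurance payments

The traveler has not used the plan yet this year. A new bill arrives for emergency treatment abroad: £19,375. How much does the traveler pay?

£8,031.25

Deductible not yet touched, so the first £4,250 of the bill goes to the deductible.
After the £4,250 deductible portion, £19,375 − £4,250 = £15,125 is subject to coinsurance.
25% of £15,125 = £3,781.25 falls to the traveler.
Traveler responsibility before any cap: £4,250 + £3,781.25 = £8,031.25.
Total out-of-pocket so far would be £0 + £8,031.25 = £8,031.25, below the £23,300 cap — no reduction.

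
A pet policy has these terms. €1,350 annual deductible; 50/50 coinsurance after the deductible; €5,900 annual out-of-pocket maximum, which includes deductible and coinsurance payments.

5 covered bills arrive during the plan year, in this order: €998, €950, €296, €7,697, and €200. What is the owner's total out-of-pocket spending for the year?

Claim 1 — €998: fully absorbed by the deductible. Cost to owner: €998. OOP to date €998.
Claim 2 — €950: deductible takes €352, €598 remains; owner's 50% is €299. Owner pays €651; OOP now €1,649.
Claim 3 — €296: deductible already satisfied, so owner's share is 50% × €296 = €148. Owner owes €148 (running OOP €1,797).
Claim 4 — €7,697: deductible met; 50% of €7,697 = €3,848.50. Owner pays €3,848.50; OOP now €5,645.50.
Claim 5 — €200: deductible met; 50% of €200 = €100. Owner owes €100 (running OOP €5,745.50).
Total paid by the owner: €998 + €651 + €148 + €3,848.50 + €100 = €5,745.50.

€5,745.50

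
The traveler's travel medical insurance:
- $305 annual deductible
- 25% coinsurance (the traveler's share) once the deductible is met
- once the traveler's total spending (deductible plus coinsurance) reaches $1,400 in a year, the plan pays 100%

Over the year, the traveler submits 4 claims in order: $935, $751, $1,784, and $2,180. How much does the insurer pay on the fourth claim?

Claim 1 — $935: $305 to deductible, leaving $630; traveler's 25% is $157.50. Traveler pays $462.50; OOP now $462.50. Plan pays $935 − $462.50 = $472.50.
Claim 2 — $751: deductible met; 25% of $751 = $187.75. Cost to traveler: $187.75. OOP to date $650.25. Plan pays $751 − $187.75 = $563.25.
Claim 3 — $1,784: 25% coinsurance on $1,784 = $446. Traveler owes $446 (running OOP $1,096.25). Plan pays $1,784 − $446 = $1,338.
Claim 4 — $2,180: deductible met; 25% of $2,180 = $545. Adding that to $1,096.25 gives $1,641.25, past the $1,400 cap; traveler pays only $1,400 − $1,096.25 = $303.75. Insurer: $2,180 − $303.75 = $1,876.25.

$1,876.25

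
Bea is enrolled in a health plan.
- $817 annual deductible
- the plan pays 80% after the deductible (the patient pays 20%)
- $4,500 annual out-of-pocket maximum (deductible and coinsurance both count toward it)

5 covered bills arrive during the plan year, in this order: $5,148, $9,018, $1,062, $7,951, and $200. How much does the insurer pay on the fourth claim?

Claim 1 — $5,148: deductible takes $817, $4,331 remains; 20% of $4,331 = $866.20. Cost to patient: $1,683.20. OOP to date $1,683.20. Plan pays $5,148 − $1,683.20 = $3,464.80.
Claim 2 — $9,018: deductible met; 20% of $9,018 = $1,803.60. Patient pays $1,803.60; OOP now $3,486.80. Insurer: $9,018 − $1,803.60 = $7,214.40.
Claim 3 — $1,062: deductible already satisfied, so patient's share is 20% × $1,062 = $212.40. Patient owes $212.40 (running OOP $3,699.20). Insurer: $1,062 − $212.40 = $849.60.
Claim 4 — $7,951: deductible already satisfied, so patient's share is 20% × $7,951 = $1,590.20. That would push OOP to $5,289.40, over the $4,500 cap, so patient pays $4,500 − $3,699.20 = $800.80. Plan pays $7,951 − $800.80 = $7,150.20.

$7,150.20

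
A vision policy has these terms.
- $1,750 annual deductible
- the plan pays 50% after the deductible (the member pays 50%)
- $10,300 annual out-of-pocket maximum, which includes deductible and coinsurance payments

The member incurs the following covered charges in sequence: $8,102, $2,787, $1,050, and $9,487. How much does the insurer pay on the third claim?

Bill 1, $8,102: $1,750 to deductible, leaving $6,352; coinsurance $6,352 × 50% = $3,176. Member owes $4,926 (running OOP $4,926). Plan pays $8,102 − $4,926 = $3,176.
Bill 2, $2,787: deductible met; 50% of $2,787 = $1,393.50. Cost to member: $1,393.50. OOP to date $6,319.50. Plan pays $2,787 − $1,393.50 = $1,393.50.
Bill 3, $1,050: 50% coinsurance on $1,050 = $525. Cost to member: $525. OOP to date $6,844.50. Insurer: $1,050 − $525 = $525.

$525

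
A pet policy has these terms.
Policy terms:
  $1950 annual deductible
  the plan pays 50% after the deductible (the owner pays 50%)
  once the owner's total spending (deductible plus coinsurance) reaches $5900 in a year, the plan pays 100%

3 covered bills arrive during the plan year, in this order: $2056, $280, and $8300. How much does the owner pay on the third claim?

Claim 1 — $2056: $1950 finishes the deductible; $106 goes to coinsurance; 50% of $106 = $53. Owner owes $2003 (running OOP $2003).
Claim 2 — $280: 50% coinsurance on $280 = $140. Owner owes $140 (running OOP $2143).
Claim 3 — $8300: deductible met; 50% of $8300 = $4150. Adding that to $2143 gives $6293, past the $5900 cap; owner pays only $5900 − $2143 = $3757.

$3757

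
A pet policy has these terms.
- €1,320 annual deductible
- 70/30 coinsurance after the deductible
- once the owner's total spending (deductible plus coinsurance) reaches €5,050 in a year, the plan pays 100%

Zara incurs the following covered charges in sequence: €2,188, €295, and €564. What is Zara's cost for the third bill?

€169.20

Claim 1 — €2,188: €1,320 to deductible, leaving €868; owner's 30% is €260.40. Owner owes €1,580.40 (running OOP €1,580.40).
Claim 2 — €295: deductible met; 30% of €295 = €88.50. Owner owes €88.50 (running OOP €1,668.90).
Claim 3 — €564: deductible met; 30% of €564 = €169.20. Cost to owner: €169.20. OOP to date €1,838.10.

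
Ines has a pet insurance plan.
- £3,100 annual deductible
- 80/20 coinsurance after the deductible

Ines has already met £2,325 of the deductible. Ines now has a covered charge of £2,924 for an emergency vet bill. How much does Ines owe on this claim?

£1,204.80

Deductible still to meet: £3,100 − £2,325 = £775.
That leaves £2,924 − £775 = £2,149 for coinsurance.
Coinsurance: £2,149 × 20% = £429.80.
That puts the owner's cost at £775 + £429.80 = £1,204.80.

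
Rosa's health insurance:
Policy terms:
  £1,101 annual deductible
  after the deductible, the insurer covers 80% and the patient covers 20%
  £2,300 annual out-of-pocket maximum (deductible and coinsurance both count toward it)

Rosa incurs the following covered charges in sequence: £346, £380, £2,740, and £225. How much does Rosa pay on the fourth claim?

£45

Bill 1, £346: entire amount goes to the deductible. Patient owes £346 (running OOP £346).
Bill 2, £380: entire amount goes to the deductible. Cost to patient: £380. OOP to date £726.
Bill 3, £2,740: £375 finishes the deductible; £2,365 goes to coinsurance; 20% of £2,365 = £473. Patient pays £848; OOP now £1,574.
Bill 4, £225: deductible already satisfied, so patient's share is 20% × £225 = £45. Cost to patient: £45. OOP to date £1,619.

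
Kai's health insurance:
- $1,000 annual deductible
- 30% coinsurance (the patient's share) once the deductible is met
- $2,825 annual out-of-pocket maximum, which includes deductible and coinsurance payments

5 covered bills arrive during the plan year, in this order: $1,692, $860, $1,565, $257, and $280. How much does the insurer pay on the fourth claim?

#1 ($1,692): $1,000 finishes the deductible; $692 goes to coinsurance; 30% of $692 = $207.60. Patient pays $1,207.60; OOP now $1,207.60. Insurer: $1,692 − $1,207.60 = $484.40.
#2 ($860): 30% coinsurance on $860 = $258. Patient owes $258 (running OOP $1,465.60). Plan pays $860 − $258 = $602.
#3 ($1,565): deductible met; 30% of $1,565 = $469.50. Patient pays $469.50; OOP now $1,935.10. Insurer: $1,565 − $469.50 = $1,095.50.
#4 ($257): deductible already satisfied, so patient's share is 30% × $257 = $77.10. Cost to patient: $77.10. OOP to date $2,012.20. Plan pays $257 − $77.10 = $179.90.

$179.90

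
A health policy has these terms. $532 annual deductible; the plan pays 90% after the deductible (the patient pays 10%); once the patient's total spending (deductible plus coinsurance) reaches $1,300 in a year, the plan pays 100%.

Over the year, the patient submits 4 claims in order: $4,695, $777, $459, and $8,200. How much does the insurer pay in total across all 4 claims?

$12,831

Claim 1 — $4,695: $532 finishes the deductible; $4,163 goes to coinsurance; 10% of $4,163 = $416.30. Cost to patient: $948.30. OOP to date $948.30. Insurer: $4,695 − $948.30 = $3,746.70.
Claim 2 — $777: 10% coinsurance on $777 = $77.70. Patient owes $77.70 (running OOP $1,026). Insurer: $777 − $77.70 = $699.30.
Claim 3 — $459: 10% coinsurance on $459 = $45.90. Cost to patient: $45.90. OOP to date $1,071.90. Insurer: $459 − $45.90 = $413.10.
Claim 4 — $8,200: deductible already satisfied, so patient's share is 10% × $8,200 = $820. OOP would hit $1,891.90 > $1,300, so the cap limits the patient to $1,300 − $1,071.90 = $228.10. Insurer: $8,200 − $228.10 = $7,971.90.
Insurer total = bills − patient's total = $14,131 − $1,300 = $12,831.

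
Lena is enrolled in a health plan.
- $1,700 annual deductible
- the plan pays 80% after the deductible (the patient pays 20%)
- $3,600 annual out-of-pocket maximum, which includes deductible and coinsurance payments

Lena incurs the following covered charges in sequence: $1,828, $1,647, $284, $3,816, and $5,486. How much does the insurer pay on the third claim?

$227.20

#1 ($1,828): $1,700 finishes the deductible; $128 goes to coinsurance; coinsurance $128 × 20% = $25.60. Patient pays $1,725.60; OOP now $1,725.60. Plan pays $1,828 − $1,725.60 = $102.40.
#2 ($1,647): deductible met; 20% of $1,647 = $329.40. Patient pays $329.40; OOP now $2,055. Plan pays $1,647 − $329.40 = $1,317.60.
#3 ($284): deductible already satisfied, so patient's share is 20% × $284 = $56.80. Cost to patient: $56.80. OOP to date $2,111.80. Plan pays $284 − $56.80 = $227.20.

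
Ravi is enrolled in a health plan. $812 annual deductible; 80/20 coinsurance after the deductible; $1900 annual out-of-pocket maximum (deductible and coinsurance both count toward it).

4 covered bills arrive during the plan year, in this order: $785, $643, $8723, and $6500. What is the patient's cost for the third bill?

Claim 1 — $785: all of it applies to the deductible. Patient owes $785 (running OOP $785).
Claim 2 — $643: $27 to deductible, leaving $616; 20% of $616 = $123.20. Patient pays $150.20; OOP now $935.20.
Claim 3 — $8723: deductible already satisfied, so patient's share is 20% × $8723 = $1744.60. That would push OOP to $2679.80, over the $1900 cap, so patient pays $1900 − $935.20 = $964.80.

$964.80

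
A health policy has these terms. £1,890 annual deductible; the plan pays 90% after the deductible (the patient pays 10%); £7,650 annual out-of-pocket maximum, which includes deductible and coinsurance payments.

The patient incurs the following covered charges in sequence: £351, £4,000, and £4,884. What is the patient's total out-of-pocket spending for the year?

#1 (£351): fully absorbed by the deductible. Patient owes £351 (running OOP £351).
#2 (£4,000): £1,539 finishes the deductible; £2,461 goes to coinsurance; coinsurance £2,461 × 10% = £246.10. Cost to patient: £1,785.10. OOP to date £2,136.10.
#3 (£4,884): deductible already satisfied, so patient's share is 10% × £4,884 = £488.40. Cost to patient: £488.40. OOP to date £2,624.50.
Summing the patient's payments: £351 + £1,785.10 + £488.40 = £2,624.50.

£2,624.50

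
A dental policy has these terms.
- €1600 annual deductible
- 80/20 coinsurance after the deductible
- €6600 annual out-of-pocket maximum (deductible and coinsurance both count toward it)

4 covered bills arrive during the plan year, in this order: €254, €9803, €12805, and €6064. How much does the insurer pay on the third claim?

€10244

Claim 1 — €254: all of it applies to the deductible. Patient pays €254; OOP now €254. Insurer: €254 − €254 = €0.
Claim 2 — €9803: €1346 to deductible, leaving €8457; coinsurance €8457 × 20% = €1691.40. Patient pays €3037.40; OOP now €3291.40. Plan pays €9803 − €3037.40 = €6765.60.
Claim 3 — €12805: 20% coinsurance on €12805 = €2561. Patient pays €2561; OOP now €5852.40. Plan pays €12805 − €2561 = €10244.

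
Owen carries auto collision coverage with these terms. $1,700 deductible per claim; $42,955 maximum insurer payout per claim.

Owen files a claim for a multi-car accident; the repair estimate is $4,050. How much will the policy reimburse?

Subtract the deductible: $4,050 − $1,700 = $2,350.
$2,350 is within the $42,955 limit, so the insurer pays $2,350.

$2,350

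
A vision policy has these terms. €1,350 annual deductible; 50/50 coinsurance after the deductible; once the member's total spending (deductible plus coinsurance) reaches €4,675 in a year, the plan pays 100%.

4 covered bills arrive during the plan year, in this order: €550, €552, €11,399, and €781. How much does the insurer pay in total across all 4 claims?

€8,607

Bill 1, €550: entire amount goes to the deductible. Member pays €550; OOP now €550. Insurer: €550 − €550 = €0.
Bill 2, €552: fully absorbed by the deductible. Cost to member: €552. OOP to date €1,102. Plan pays €552 − €552 = €0.
Bill 3, €11,399: €248 to deductible, leaving €11,151; member's 50% is €5,575.50. Claim cost before the cap: €248 + €5,575.50 = €5,823.50. Adding that to €1,102 gives €6,925.50, past the €4,675 cap; member pays only €4,675 − €1,102 = €3,573. Insurer: €11,399 − €3,573 = €7,826.
Bill 4, €781: 50% coinsurance on €781 = €390.50. Adding that to €4,675 gives €5,065.50, past the €4,675 cap; member pays only €4,675 − €4,675 = €0. Plan pays €781 − €0 = €781.
Insurer total = bills − member's total = €13,282 − €4,675 = €8,607.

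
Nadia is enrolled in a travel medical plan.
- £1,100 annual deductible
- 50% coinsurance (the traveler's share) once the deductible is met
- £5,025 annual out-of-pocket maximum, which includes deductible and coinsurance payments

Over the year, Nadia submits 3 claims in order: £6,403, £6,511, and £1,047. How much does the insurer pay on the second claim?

Bill 1, £6,403: £1,100 to deductible, leaving £5,303; 50% of £5,303 = £2,651.50. Traveler pays £3,751.50; OOP now £3,751.50. Plan pays £6,403 − £3,751.50 = £2,651.50.
Bill 2, £6,511: deductible met; 50% of £6,511 = £3,255.50. Adding that to £3,751.50 gives £7,007, past the £5,025 cap; traveler pays only £5,025 − £3,751.50 = £1,273.50. Plan pays £6,511 − £1,273.50 = £5,237.50.

£5,237.50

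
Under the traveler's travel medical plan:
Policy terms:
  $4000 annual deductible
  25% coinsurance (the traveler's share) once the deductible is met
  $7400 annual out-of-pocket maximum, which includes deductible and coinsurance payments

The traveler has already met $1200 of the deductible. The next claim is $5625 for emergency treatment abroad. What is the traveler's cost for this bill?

$3506.25

$1200 of the $4000 deductible is already met, leaving $2800.
The remaining $2825 (= $5625 − $2800) moves to coinsurance.
Coinsurance: $2825 × 25% = $706.25.
Traveler responsibility before any cap: $2800 + $706.25 = $3506.25.
Year-to-date out-of-pocket becomes $1200 + $3506.25 = $4706.25, still under the $7400 maximum, so no cap applies.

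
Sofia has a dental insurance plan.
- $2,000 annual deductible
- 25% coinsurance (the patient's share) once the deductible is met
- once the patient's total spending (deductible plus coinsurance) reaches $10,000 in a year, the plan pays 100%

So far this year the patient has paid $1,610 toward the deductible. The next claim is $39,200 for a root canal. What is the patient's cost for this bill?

Remaining deductible: $2,000 − $1,610 = $390.
That leaves $39,200 − $390 = $38,810 for coinsurance.
25% of $38,810 = $9,702.50 falls to the patient.
So the patient owes $390 + $9,702.50 = $10,092.50 before any cap.
Year-to-date out-of-pocket would reach $1,610 + $10,092.50 = $11,702.50, above the $10,000 maximum, so the patient pays only $10,000 − $1,610 = $8,390.

$8,390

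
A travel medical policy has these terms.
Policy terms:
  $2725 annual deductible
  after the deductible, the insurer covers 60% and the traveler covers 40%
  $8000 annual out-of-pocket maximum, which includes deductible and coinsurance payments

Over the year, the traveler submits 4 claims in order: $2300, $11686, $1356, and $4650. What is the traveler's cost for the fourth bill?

$228.20

#1 ($2300): all of it applies to the deductible. Cost to traveler: $2300. OOP to date $2300.
#2 ($11686): $425 finishes the deductible; $11261 goes to coinsurance; traveler's 40% is $4504.40. Traveler pays $4929.40; OOP now $7229.40.
#3 ($1356): deductible already satisfied, so traveler's share is 40% × $1356 = $542.40. Traveler pays $542.40; OOP now $7771.80.
#4 ($4650): deductible already satisfied, so traveler's share is 40% × $4650 = $1860. Adding that to $7771.80 gives $9631.80, past the $8000 cap; traveler pays only $8000 − $7771.80 = $228.20.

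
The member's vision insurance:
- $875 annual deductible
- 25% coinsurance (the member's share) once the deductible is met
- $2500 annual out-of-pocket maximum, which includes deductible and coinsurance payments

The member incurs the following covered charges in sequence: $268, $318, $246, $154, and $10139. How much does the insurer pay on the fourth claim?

$83.25

Claim 1 ($268): all of it applies to the deductible. Member owes $268 (running OOP $268). Plan pays $268 − $268 = $0.
Claim 2 ($318): all of it applies to the deductible. Member pays $318; OOP now $586. Insurer: $318 − $318 = $0.
Claim 3 ($246): all of it applies to the deductible. Member owes $246 (running OOP $832). Insurer: $246 − $246 = $0.
Claim 4 ($154): $43 finishes the deductible; $111 goes to coinsurance; 25% of $111 = $27.75. Member owes $70.75 (running OOP $902.75). Insurer: $154 − $70.75 = $83.25.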